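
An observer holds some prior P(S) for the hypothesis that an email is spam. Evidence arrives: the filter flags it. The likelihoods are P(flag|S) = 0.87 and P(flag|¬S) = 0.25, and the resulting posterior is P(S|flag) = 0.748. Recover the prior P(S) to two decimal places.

P(S) = 0.46

In odds form, posterior odds = prior odds × likelihood ratio, so prior odds = posterior odds ÷ LR.
Posterior odds = 0.748/(1−0.748) = 2.9683. LR = 0.87/0.25 = 3.4800.
Prior odds = 2.9683/3.4800 = 0.8530, so P(S) = 0.8530/(1+0.8530) ≈ 0.46.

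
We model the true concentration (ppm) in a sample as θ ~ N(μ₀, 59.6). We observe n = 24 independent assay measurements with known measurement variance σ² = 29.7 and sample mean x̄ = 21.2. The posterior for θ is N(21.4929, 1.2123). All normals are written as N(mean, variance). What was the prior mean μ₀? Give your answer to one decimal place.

The posterior mean is a precision-weighted average: μ_n = (τ₀μ₀ + τ_data·x̄)/(τ₀+τ_data), with τ₀=1/σ₀² and τ_data=n/σ².
Here τ₀ = 1/59.6 = 0.016779 and τ_data = 24/29.7 = 0.808081, so τ_n = 0.824860.
Rearranging for μ₀: μ₀ = (μ_n·τ_n − τ_data·x̄)/τ₀ = (21.4929·0.824860 − 0.808081·21.2) / 0.016779 = 0.597316/0.016779 ≈ 35.6.

μ₀ = 35.6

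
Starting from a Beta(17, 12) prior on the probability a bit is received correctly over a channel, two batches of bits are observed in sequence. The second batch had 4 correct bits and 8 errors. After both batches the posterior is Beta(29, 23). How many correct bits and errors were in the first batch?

Because Beta–binomial updating is additive in the counts, the combined data contributed (α_post−α_prior, β_post−β_prior) successes and failures.
Total across both batches: 29−17=12 correct bits, 23−12=11 errors.
Subtract the second batch: 12−4=8 correct bits and 11−8=3 errors.

8 correct bits and 3 errors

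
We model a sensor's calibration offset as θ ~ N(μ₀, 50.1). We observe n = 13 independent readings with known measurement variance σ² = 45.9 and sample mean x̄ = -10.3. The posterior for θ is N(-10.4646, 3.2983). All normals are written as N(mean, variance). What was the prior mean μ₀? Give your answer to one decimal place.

μ₀ = -12.8

The posterior mean is a precision-weighted average: μ_n = (τ₀μ₀ + τ_data·x̄)/(τ₀+τ_data), with τ₀=1/σ₀² and τ_data=n/σ².
Here τ₀ = 1/50.1 = 0.019960 and τ_data = 13/45.9 = 0.283224, so τ_n = 0.303184.
Rearranging for μ₀: μ₀ = (μ_n·τ_n − τ_data·x̄)/τ₀ = (-10.4646·0.303184 − 0.283224·-10.3) / 0.019960 = -0.255492/0.019960 ≈ -12.8.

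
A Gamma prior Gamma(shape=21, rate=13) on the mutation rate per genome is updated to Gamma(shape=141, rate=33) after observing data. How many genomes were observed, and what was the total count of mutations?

n = 20 genomes with total 120 mutations

Gamma–Poisson conjugacy: posterior shape = α + Σxᵢ, posterior rate = β + n.
Matching: Σxᵢ = 141 − 21 = 120 and n = 33 − 13 = 20.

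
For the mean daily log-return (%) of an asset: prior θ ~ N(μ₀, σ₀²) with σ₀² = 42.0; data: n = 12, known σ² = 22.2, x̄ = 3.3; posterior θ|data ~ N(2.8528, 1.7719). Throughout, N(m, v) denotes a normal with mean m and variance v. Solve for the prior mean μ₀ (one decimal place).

μ₀ = -7.3

The posterior mean is a precision-weighted average: μ_n = (τ₀μ₀ + τ_data·x̄)/(τ₀+τ_data), with τ₀=1/σ₀² and τ_data=n/σ².
Here τ₀ = 1/42.0 = 0.023810 and τ_data = 12/22.2 = 0.540541, so τ_n = 0.564351.
Rearranging for μ₀: μ₀ = (μ_n·τ_n − τ_data·x̄)/τ₀ = (2.8528·0.564351 − 0.540541·3.3) / 0.023810 = -0.173805/0.023810 ≈ -7.3.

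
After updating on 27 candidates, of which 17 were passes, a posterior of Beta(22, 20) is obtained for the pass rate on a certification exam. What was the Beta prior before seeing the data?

Beta is conjugate to the binomial likelihood: posterior = Beta(α+s, β+f).
So α = 22 − 17 = 5 and β = 20 − 10 = 10.

Beta(5, 10)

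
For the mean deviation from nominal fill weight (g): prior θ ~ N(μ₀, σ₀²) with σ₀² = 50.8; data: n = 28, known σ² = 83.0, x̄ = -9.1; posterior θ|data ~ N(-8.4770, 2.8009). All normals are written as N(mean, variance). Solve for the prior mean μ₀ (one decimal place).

The posterior mean is a precision-weighted average: μ_n = (τ₀μ₀ + τ_data·x̄)/(τ₀+τ_data), with τ₀=1/σ₀² and τ_data=n/σ².
Here τ₀ = 1/50.8 = 0.019685 and τ_data = 28/83.0 = 0.337349, so τ_n = 0.357034.
Rearranging for μ₀: μ₀ = (μ_n·τ_n − τ_data·x̄)/τ₀ = (-8.4770·0.357034 − 0.337349·-9.1) / 0.019685 = 0.043299/0.019685 ≈ 2.2.

μ₀ = 2.2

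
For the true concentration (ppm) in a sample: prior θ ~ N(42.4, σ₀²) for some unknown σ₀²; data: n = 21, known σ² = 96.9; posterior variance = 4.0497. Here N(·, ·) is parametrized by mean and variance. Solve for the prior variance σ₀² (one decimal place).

Posterior precision equals prior precision plus data precision: 1/σ_n² = 1/σ₀² + n/σ².
So 1/σ₀² = 1/4.0497 − 21/96.9 = 0.246932 − 0.216718 = 0.030214.
Hence σ₀² = 1/0.030214 ≈ 33.1.

σ₀² = 33.1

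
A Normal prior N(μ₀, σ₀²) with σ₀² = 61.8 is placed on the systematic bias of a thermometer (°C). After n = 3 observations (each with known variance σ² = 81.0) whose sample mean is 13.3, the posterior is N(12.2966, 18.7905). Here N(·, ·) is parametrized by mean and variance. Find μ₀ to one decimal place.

μ₀ = 10.0

The posterior mean is a precision-weighted average: μ_n = (τ₀μ₀ + τ_data·x̄)/(τ₀+τ_data), with τ₀=1/σ₀² and τ_data=n/σ².
Here τ₀ = 1/61.8 = 0.016181 and τ_data = 3/81.0 = 0.037037, so τ_n = 0.053218.
Rearranging for μ₀: μ₀ = (μ_n·τ_n − τ_data·x̄)/τ₀ = (12.2966·0.053218 − 0.037037·13.3) / 0.016181 = 0.161808/0.016181 ≈ 10.0.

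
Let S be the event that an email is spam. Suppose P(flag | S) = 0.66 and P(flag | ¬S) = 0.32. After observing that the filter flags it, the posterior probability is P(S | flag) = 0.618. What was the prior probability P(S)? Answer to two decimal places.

P(S) = 0.44

Bayes' rule in odds form gives O(S|E) = O(S)·[P(E|S)/P(E|¬S)], hence O(S) = O(S|E)/LR.
Posterior odds = 0.618/(1−0.618) = 1.6178. LR = 0.66/0.32 = 2.0625.
Prior odds = 1.6178/2.0625 = 0.7844, so P(S) = 0.7844/(1+0.7844) ≈ 0.44.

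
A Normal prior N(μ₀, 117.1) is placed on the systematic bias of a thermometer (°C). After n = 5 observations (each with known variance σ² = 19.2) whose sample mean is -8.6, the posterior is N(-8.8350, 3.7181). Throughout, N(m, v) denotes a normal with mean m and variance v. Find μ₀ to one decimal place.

μ₀ = -16.0

With known observation variance, the Normal–Normal posterior has precision τ_n = τ₀ + n/σ² and mean μ_n = (τ₀μ₀ + (n/σ²)x̄)/τ_n.
Here τ₀ = 1/117.1 = 0.008540 and τ_data = 5/19.2 = 0.260417, so τ_n = 0.268957.
Rearranging for μ₀: μ₀ = (μ_n·τ_n − τ_data·x̄)/τ₀ = (-8.8350·0.268957 − 0.260417·-8.6) / 0.008540 = -0.136649/0.008540 ≈ -16.0.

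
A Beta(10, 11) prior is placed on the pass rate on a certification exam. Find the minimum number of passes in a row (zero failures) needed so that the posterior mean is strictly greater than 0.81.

k = 37

After k passes and 0 failures the posterior is Beta(10+k, 11), with mean (10+k)/(10+11+k).
Set (10+k)/(21+k) > 0.81 and solve: k > (0.81·21 − 10)/(1 − 0.81) = 36.895.
The smallest integer exceeding 36.895 is 37, and checking k=37: (47)/(58) = 0.8103 > 0.81.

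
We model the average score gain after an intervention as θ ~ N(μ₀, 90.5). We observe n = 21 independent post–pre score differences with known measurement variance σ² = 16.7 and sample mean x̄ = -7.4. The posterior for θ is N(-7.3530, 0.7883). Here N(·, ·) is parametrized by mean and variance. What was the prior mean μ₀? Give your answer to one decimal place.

μ₀ = -2.0

With known observation variance, the Normal–Normal posterior has precision τ_n = τ₀ + n/σ² and mean μ_n = (τ₀μ₀ + (n/σ²)x̄)/τ_n.
Here τ₀ = 1/90.5 = 0.011050 and τ_data = 21/16.7 = 1.257485, so τ_n = 1.268535.
Rearranging for μ₀: μ₀ = (μ_n·τ_n − τ_data·x̄)/τ₀ = (-7.3530·1.268535 − 1.257485·-7.4) / 0.011050 = -0.022149/0.011050 ≈ -2.0.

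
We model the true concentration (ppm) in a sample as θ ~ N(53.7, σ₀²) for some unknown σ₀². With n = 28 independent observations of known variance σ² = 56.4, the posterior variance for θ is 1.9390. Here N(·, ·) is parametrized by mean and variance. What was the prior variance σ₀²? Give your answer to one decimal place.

For the Normal–Normal model with known σ², precisions add: τ_n = τ₀ + n/σ².
So 1/σ₀² = 1/1.9390 − 28/56.4 = 0.515730 − 0.496454 = 0.019276.
Hence σ₀² = 1/0.019276 ≈ 51.9.

σ₀² = 51.9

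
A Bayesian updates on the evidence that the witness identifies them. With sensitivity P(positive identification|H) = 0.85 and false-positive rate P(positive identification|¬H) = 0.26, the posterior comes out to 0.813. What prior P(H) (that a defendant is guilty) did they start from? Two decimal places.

P(H) = 0.57

Bayes' rule in odds form gives O(H|E) = O(H)·[P(E|H)/P(E|¬H)], hence O(H) = O(H|E)/LR.
Posterior odds = 0.813/(1−0.813) = 4.3476. LR = 0.85/0.26 = 3.2692.
Prior odds = 4.3476/3.2692 = 1.3299, so P(H) = 1.3299/(1+1.3299) ≈ 0.57.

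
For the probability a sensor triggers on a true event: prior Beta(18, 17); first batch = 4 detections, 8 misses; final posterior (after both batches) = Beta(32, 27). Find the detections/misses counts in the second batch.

Because Beta–binomial updating is additive in the counts, the combined data contributed (α_post−α_prior, β_post−β_prior) successes and failures.
Total across both batches: 32−18=14 detections, 27−17=10 misses.
Subtract the first batch: 14−4=10 detections and 10−8=2 misses.

10 detections and 2 misses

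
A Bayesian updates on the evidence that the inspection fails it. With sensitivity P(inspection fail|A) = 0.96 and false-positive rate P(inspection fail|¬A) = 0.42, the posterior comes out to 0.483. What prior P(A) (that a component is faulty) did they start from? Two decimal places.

In odds form, posterior odds = prior odds × likelihood ratio, so prior odds = posterior odds ÷ LR.
Posterior odds = 0.483/(1−0.483) = 0.9342. LR = 0.96/0.42 = 2.2857.
Prior odds = 0.9342/2.2857 = 0.4087, so P(A) = 0.4087/(1+0.4087) ≈ 0.29.

P(A) = 0.29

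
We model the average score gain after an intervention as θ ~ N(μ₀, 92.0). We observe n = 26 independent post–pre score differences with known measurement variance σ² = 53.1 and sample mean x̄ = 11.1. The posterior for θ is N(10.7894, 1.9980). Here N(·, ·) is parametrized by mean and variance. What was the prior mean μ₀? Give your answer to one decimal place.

The posterior mean is a precision-weighted average: μ_n = (τ₀μ₀ + τ_data·x̄)/(τ₀+τ_data), with τ₀=1/σ₀² and τ_data=n/σ².
Here τ₀ = 1/92.0 = 0.010870 and τ_data = 26/53.1 = 0.489642, so τ_n = 0.500512.
Rearranging for μ₀: μ₀ = (μ_n·τ_n − τ_data·x̄)/τ₀ = (10.7894·0.500512 − 0.489642·11.1) / 0.010870 = -0.034802/0.010870 ≈ -3.2.

μ₀ = -3.2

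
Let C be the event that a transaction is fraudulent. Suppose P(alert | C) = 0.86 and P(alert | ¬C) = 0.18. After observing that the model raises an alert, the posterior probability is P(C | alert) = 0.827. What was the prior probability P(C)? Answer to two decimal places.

P(C) = 0.50

In odds form, posterior odds = prior odds × likelihood ratio, so prior odds = posterior odds ÷ LR.
Posterior odds = 0.827/(1−0.827) = 4.7803. LR = 0.86/0.18 = 4.7778.
Prior odds = 4.7803/4.7778 = 1.0005, so P(C) = 1.0005/(1+1.0005) ≈ 0.50.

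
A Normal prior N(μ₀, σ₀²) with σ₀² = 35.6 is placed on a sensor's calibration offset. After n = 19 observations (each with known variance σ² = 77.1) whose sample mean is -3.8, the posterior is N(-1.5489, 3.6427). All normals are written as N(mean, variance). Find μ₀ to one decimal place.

With known observation variance, the Normal–Normal posterior has precision τ_n = τ₀ + n/σ² and mean μ_n = (τ₀μ₀ + (n/σ²)x̄)/τ_n.
Here τ₀ = 1/35.6 = 0.028090 and τ_data = 19/77.1 = 0.246433, so τ_n = 0.274523.
Rearranging for μ₀: μ₀ = (μ_n·τ_n − τ_data·x̄)/τ₀ = (-1.5489·0.274523 − 0.246433·-3.8) / 0.028090 = 0.511237/0.028090 ≈ 18.2.

μ₀ = 18.2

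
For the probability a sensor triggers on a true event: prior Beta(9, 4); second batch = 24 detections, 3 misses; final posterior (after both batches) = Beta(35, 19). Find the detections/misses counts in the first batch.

2 detections and 12 misses

Because Beta–binomial updating is additive in the counts, the combined data contributed (α_post−α_prior, β_post−β_prior) successes and failures.
Total across both batches: 35−9=26 detections, 19−4=15 misses.
Subtract the second batch: 26−24=2 detections and 15−3=12 misses.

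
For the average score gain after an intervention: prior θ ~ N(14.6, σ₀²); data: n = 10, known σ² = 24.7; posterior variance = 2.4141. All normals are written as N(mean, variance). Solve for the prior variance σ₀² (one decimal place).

For the Normal–Normal model with known σ², precisions add: τ_n = τ₀ + n/σ².
So 1/σ₀² = 1/2.4141 − 10/24.7 = 0.414233 − 0.404858 = 0.009375.
Hence σ₀² = 1/0.009375 ≈ 106.7.

σ₀² = 106.7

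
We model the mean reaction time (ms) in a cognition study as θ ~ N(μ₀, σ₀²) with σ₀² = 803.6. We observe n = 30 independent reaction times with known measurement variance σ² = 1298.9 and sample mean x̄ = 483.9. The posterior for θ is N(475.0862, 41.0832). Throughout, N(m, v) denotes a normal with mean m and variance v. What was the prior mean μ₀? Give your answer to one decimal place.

With known observation variance, the Normal–Normal posterior has precision τ_n = τ₀ + n/σ² and mean μ_n = (τ₀μ₀ + (n/σ²)x̄)/τ_n.
Here τ₀ = 1/803.6 = 0.001244 and τ_data = 30/1298.9 = 0.023096, so τ_n = 0.024340.
Rearranging for μ₀: μ₀ = (μ_n·τ_n − τ_data·x̄)/τ₀ = (475.0862·0.024340 − 0.023096·483.9) / 0.001244 = 0.387444/0.001244 ≈ 311.5.

μ₀ = 311.5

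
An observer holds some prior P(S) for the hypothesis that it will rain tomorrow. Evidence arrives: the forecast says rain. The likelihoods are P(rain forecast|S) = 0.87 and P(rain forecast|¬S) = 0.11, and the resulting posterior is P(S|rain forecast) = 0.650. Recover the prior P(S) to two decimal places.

P(S) = 0.19

Bayes' rule in odds form gives O(S|E) = O(S)·[P(E|S)/P(E|¬S)], hence O(S) = O(S|E)/LR.
Posterior odds = 0.650/(1−0.650) = 1.8571. LR = 0.87/0.11 = 7.9091.
Prior odds = 1.8571/7.9091 = 0.2348, so P(S) = 0.2348/(1+0.2348) ≈ 0.19.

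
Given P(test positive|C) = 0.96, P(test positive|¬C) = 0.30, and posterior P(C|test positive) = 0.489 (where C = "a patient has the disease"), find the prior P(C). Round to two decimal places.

Bayes' rule in odds form gives O(C|E) = O(C)·[P(E|C)/P(E|¬C)], hence O(C) = O(C|E)/LR.
Posterior odds = 0.489/(1−0.489) = 0.9569. LR = 0.96/0.30 = 3.2000.
Prior odds = 0.9569/3.2000 = 0.2990, so P(C) = 0.2990/(1+0.2990) ≈ 0.23.

P(C) = 0.23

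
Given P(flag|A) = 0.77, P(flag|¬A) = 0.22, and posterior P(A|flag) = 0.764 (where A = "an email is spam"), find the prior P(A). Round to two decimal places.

P(A) = 0.48

In odds form, posterior odds = prior odds × likelihood ratio, so prior odds = posterior odds ÷ LR.
Posterior odds = 0.764/(1−0.764) = 3.2373. LR = 0.77/0.22 = 3.5000.
Prior odds = 3.2373/3.5000 = 0.9249, so P(A) = 0.9249/(1+0.9249) ≈ 0.48.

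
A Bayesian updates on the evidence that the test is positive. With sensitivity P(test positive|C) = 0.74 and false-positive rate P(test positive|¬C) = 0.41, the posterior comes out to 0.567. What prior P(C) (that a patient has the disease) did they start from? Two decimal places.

In odds form, posterior odds = prior odds × likelihood ratio, so prior odds = posterior odds ÷ LR.
Posterior odds = 0.567/(1−0.567) = 1.3095. LR = 0.74/0.41 = 1.8049.
Prior odds = 1.3095/1.8049 = 0.7255, so P(C) = 0.7255/(1+0.7255) ≈ 0.42.

P(C) = 0.42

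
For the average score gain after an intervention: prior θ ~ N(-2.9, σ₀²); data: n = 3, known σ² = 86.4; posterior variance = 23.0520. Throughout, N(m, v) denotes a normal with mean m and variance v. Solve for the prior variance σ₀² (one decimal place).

σ₀² = 115.5

Posterior precision equals prior precision plus data precision: 1/σ_n² = 1/σ₀² + n/σ².
So 1/σ₀² = 1/23.0520 − 3/86.4 = 0.043380 − 0.034722 = 0.008658.
Hence σ₀² = 1/0.008658 ≈ 115.5.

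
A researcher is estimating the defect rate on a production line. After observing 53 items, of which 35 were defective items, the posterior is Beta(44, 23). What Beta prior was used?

Under Beta–binomial conjugacy the posterior parameters are (α+s, β+f).
Subtract the data counts: 44−35=9, 23−18=5.

Beta(9, 5)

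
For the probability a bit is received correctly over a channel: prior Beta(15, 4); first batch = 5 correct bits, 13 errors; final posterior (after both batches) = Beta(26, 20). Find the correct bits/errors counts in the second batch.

Sequential conjugate updates are equivalent to a single update on the pooled data, so total successes = posterior α − prior α and total failures = posterior β − prior β.
Total across both batches: 26−15=11 correct bits, 20−4=16 errors.
Subtract the first batch: 11−5=6 correct bits and 16−13=3 errors.

6 correct bits and 3 errors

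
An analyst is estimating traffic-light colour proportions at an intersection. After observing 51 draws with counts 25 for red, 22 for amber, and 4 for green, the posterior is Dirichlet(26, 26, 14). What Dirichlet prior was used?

For a Dirichlet(α) prior with multinomial counts c, the posterior is Dirichlet(α + c) componentwise.
Subtract each count from the matching posterior parameter: 26−25=1, 26−22=4, 14−4=10.

Dirichlet(1, 4, 10)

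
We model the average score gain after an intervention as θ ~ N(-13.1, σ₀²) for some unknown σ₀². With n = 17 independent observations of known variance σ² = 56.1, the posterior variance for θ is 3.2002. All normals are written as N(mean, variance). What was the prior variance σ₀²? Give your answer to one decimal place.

σ₀² = 105.8

For the Normal–Normal model with known σ², precisions add: τ_n = τ₀ + n/σ².
So 1/σ₀² = 1/3.2002 − 17/56.1 = 0.312480 − 0.303030 = 0.009450.
Hence σ₀² = 1/0.009450 ≈ 105.8.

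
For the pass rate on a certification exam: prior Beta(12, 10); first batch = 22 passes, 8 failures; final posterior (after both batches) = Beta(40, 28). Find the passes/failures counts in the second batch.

Because Beta–binomial updating is additive in the counts, the combined data contributed (α_post−α_prior, β_post−β_prior) successes and failures.
Total across both batches: 40−12=28 passes, 28−10=18 failures.
Subtract the first batch: 28−22=6 passes and 18−8=10 failures.

6 passes and 10 failures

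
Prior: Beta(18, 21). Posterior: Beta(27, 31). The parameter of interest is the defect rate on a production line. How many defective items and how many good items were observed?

A Beta(α, β) prior with s successes and f failures in binomial data gives a Beta(α+s, β+f) posterior.
Match parameters: s=27−18=9, f=31−21=10.

9 defective items and 10 good items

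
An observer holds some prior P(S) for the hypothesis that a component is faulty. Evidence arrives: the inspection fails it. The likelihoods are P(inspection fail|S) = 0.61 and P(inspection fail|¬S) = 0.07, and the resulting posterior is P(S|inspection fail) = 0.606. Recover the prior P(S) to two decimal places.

P(S) = 0.15

In odds form, posterior odds = prior odds × likelihood ratio, so prior odds = posterior odds ÷ LR.
Posterior odds = 0.606/(1−0.606) = 1.5381. LR = 0.61/0.07 = 8.7143.
Prior odds = 1.5381/8.7143 = 0.1765, so P(S) = 0.1765/(1+0.1765) ≈ 0.15.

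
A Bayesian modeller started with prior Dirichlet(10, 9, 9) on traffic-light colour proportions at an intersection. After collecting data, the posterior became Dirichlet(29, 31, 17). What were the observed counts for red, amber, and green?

counts (19, 22, 8)

For a Dirichlet(α) prior with multinomial counts c, the posterior is Dirichlet(α + c) componentwise.
Counts are posterior − prior componentwise: 29−10=19, 31−9=22, 17−9=8.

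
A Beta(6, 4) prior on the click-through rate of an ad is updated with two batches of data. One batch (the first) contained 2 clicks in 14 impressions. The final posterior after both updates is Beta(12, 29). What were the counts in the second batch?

4 clicks and 13 non-clicks

Sequential conjugate updates are equivalent to a single update on the pooled data, so total successes = posterior α − prior α and total failures = posterior β − prior β.
Total across both batches: 12−6=6 clicks, 29−4=25 non-clicks.
Subtract the first batch: 6−2=4 clicks and 25−12=13 non-clicks.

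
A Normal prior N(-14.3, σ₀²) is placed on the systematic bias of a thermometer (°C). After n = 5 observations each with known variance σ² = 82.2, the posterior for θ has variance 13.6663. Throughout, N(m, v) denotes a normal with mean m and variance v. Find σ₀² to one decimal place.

σ₀² = 81.0

For the Normal–Normal model with known σ², precisions add: τ_n = τ₀ + n/σ².
So 1/σ₀² = 1/13.6663 − 5/82.2 = 0.073173 − 0.060827 = 0.012346.
Hence σ₀² = 1/0.012346 ≈ 81.0.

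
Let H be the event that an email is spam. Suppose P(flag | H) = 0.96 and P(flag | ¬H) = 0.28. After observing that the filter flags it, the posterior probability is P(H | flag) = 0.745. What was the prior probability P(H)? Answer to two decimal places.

P(H) = 0.46

Bayes' rule in odds form gives O(H|E) = O(H)·[P(E|H)/P(E|¬H)], hence O(H) = O(H|E)/LR.
Posterior odds = 0.745/(1−0.745) = 2.9216. LR = 0.96/0.28 = 3.4286.
Prior odds = 2.9216/3.4286 = 0.8521, so P(H) = 0.8521/(1+0.8521) ≈ 0.46.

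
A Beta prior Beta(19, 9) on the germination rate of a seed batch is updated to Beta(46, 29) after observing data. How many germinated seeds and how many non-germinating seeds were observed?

A Beta(α, β) prior with s successes and f failures in binomial data gives a Beta(α+s, β+f) posterior.
So s = 46 − 19 = 27 and f = 29 − 9 = 20.

27 germinated seeds and 20 non-germinating seeds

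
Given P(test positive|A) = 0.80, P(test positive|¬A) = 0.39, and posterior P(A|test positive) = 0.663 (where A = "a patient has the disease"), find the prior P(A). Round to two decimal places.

In odds form, posterior odds = prior odds × likelihood ratio, so prior odds = posterior odds ÷ LR.
Posterior odds = 0.663/(1−0.663) = 1.9674. LR = 0.80/0.39 = 2.0513.
Prior odds = 1.9674/2.0513 = 0.9591, so P(A) = 0.9591/(1+0.9591) ≈ 0.49.

P(A) = 0.49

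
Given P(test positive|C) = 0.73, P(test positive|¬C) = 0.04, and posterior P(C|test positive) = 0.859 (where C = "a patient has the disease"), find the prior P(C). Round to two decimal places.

P(C) = 0.25

In odds form, posterior odds = prior odds × likelihood ratio, so prior odds = posterior odds ÷ LR.
Posterior odds = 0.859/(1−0.859) = 6.0922. LR = 0.73/0.04 = 18.2500.
Prior odds = 6.0922/18.2500 = 0.3338, so P(C) = 0.3338/(1+0.3338) ≈ 0.25.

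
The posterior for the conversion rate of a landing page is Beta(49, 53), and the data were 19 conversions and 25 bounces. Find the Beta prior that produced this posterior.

Under Beta–binomial conjugacy the posterior parameters are (a+s, b+f).
So a = 49 − 19 = 30 and b = 53 − 25 = 28.

Beta(30, 28)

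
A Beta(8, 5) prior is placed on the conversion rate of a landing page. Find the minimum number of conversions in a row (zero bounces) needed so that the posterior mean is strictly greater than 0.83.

After k conversions and 0 bounces the posterior is Beta(8+k, 5), with mean (8+k)/(8+5+k).
Set (8+k)/(13+k) > 0.83 and solve: k > (0.83·13 − 8)/(1 − 0.83) = 16.412.
The smallest integer exceeding 16.412 is 17, and checking k=17: (25)/(30) = 0.8333 > 0.83.

k = 17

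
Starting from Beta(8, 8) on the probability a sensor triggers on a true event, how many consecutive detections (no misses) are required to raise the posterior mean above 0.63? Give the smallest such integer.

After k detections and 0 misses the posterior is Beta(8+k, 8), with mean (8+k)/(8+8+k).
Set (8+k)/(16+k) > 0.63 and solve: k > (0.63·16 − 8)/(1 − 0.63) = 5.622.
The smallest integer exceeding 5.622 is 6, and checking k=6: (14)/(22) = 0.6364 > 0.63.

k = 6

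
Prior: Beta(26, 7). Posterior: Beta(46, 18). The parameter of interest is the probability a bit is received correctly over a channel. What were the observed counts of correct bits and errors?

20 correct bits and 11 errors

A Beta(a, b) prior with s successes and f failures in binomial data gives a Beta(a+s, b+f) posterior.
Match parameters: s=46−26=20, f=18−7=11.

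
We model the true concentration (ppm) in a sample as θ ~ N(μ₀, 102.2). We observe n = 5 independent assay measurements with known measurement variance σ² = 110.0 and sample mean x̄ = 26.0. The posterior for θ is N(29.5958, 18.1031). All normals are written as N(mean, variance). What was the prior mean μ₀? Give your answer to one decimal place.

μ₀ = 46.3

With known observation variance, the Normal–Normal posterior has precision τ_n = τ₀ + n/σ² and mean μ_n = (τ₀μ₀ + (n/σ²)x̄)/τ_n.
Here τ₀ = 1/102.2 = 0.009785 and τ_data = 5/110.0 = 0.045455, so τ_n = 0.055240.
Rearranging for μ₀: μ₀ = (μ_n·τ_n − τ_data·x̄)/τ₀ = (29.5958·0.055240 − 0.045455·26.0) / 0.009785 = 0.453042/0.009785 ≈ 46.3.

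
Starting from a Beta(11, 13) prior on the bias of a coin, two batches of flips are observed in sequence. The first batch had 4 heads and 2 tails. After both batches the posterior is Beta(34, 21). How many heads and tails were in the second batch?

19 heads and 6 tails

Sequential conjugate updates are equivalent to a single update on the pooled data, so total successes = posterior α − prior α and total failures = posterior β − prior β.
Total across both batches: 34−11=23 heads, 21−13=8 tails.
Subtract the first batch: 23−4=19 heads and 8−2=6 tails.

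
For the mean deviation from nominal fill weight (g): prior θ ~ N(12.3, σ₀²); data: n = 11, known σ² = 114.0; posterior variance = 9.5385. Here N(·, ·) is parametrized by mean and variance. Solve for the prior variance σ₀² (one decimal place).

σ₀² = 119.8

For the Normal–Normal model with known σ², precisions add: τ_n = τ₀ + n/σ².
So 1/σ₀² = 1/9.5385 − 11/114.0 = 0.104838 − 0.096491 = 0.008347.
Hence σ₀² = 1/0.008347 ≈ 119.8.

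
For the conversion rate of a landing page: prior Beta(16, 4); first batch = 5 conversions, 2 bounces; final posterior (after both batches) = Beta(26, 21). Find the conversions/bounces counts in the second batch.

Because Beta–binomial updating is additive in the counts, the combined data contributed (α_post−α_prior, β_post−β_prior) successes and failures.
Total across both batches: 26−16=10 conversions, 21−4=17 bounces.
Subtract the first batch: 10−5=5 conversions and 17−2=15 bounces.

5 conversions and 15 bounces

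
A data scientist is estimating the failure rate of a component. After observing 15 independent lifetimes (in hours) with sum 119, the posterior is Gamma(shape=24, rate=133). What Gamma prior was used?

Gamma(shape=9, rate=14)

Gamma–exponential conjugacy: posterior shape = α + n, posterior rate = β + Σtᵢ.
So α = 24 − 15 = 9 and β = 133 − 119 = 14.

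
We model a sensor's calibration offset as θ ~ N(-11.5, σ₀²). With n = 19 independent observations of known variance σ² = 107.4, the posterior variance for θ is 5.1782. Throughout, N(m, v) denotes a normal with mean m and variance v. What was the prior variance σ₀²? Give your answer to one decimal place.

σ₀² = 61.7

For the Normal–Normal model with known σ², precisions add: τ_n = τ₀ + n/σ².
So 1/σ₀² = 1/5.1782 − 19/107.4 = 0.193117 − 0.176909 = 0.016208.
Hence σ₀² = 1/0.016208 ≈ 61.7.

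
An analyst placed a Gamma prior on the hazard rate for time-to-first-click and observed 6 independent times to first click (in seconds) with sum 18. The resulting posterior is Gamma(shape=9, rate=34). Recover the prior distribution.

For an exponential likelihood with a Gamma(α, β) prior on the rate, n observations with total T give posterior Gamma(α+n, β+T).
So α = 9 − 6 = 3 and β = 34 − 18 = 16.

Gamma(shape=3, rate=16)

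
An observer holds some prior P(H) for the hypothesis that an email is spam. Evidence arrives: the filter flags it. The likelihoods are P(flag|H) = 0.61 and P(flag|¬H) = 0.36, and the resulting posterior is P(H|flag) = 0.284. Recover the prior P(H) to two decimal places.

In odds form, posterior odds = prior odds × likelihood ratio, so prior odds = posterior odds ÷ LR.
Posterior odds = 0.284/(1−0.284) = 0.3966. LR = 0.61/0.36 = 1.6944.
Prior odds = 0.3966/1.6944 = 0.2341, so P(H) = 0.2341/(1+0.2341) ≈ 0.19.

P(H) = 0.19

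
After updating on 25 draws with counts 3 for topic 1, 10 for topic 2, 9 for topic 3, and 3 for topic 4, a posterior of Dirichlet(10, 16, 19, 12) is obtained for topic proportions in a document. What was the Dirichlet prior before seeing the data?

Dirichlet(7, 6, 10, 9)

For a Dirichlet(α) prior with multinomial counts c, the posterior is Dirichlet(α + c) componentwise.
Subtract each count from the matching posterior parameter: 10−3=7, 16−10=6, 19−9=10, 12−3=9.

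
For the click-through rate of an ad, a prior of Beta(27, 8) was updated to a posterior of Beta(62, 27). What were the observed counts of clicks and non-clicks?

35 clicks and 19 non-clicks

A Beta(a, b) prior with s successes and f failures in binomial data gives a Beta(a+s, b+f) posterior.
Match parameters: s=62−27=35, f=27−8=19.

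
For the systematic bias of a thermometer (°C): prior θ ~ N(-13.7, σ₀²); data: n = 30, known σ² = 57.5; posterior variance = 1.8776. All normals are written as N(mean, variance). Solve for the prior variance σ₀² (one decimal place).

For the Normal–Normal model with known σ², precisions add: τ_n = τ₀ + n/σ².
So 1/σ₀² = 1/1.8776 − 30/57.5 = 0.532595 − 0.521739 = 0.010856.
Hence σ₀² = 1/0.010856 ≈ 92.1.

σ₀² = 92.1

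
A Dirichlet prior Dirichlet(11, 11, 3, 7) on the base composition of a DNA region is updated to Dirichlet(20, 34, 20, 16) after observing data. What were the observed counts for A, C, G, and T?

For a Dirichlet(α) prior with multinomial counts c, the posterior is Dirichlet(α + c) componentwise.
Counts are posterior − prior componentwise: 20−11=9, 34−11=23, 20−3=17, 16−7=9.

counts (9, 23, 17, 9)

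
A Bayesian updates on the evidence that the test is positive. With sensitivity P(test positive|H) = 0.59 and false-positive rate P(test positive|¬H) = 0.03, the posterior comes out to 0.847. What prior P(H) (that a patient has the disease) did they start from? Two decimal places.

P(H) = 0.22

Bayes' rule in odds form gives O(H|E) = O(H)·[P(E|H)/P(E|¬H)], hence O(H) = O(H|E)/LR.
Posterior odds = 0.847/(1−0.847) = 5.5359. LR = 0.59/0.03 = 19.6667.
Prior odds = 5.5359/19.6667 = 0.2815, so P(H) = 0.2815/(1+0.2815) ≈ 0.22.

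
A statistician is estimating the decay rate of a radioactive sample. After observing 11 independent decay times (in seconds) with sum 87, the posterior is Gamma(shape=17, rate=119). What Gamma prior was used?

Gamma–exponential conjugacy: posterior shape = α + n, posterior rate = β + Σtᵢ.
So α = 17 − 11 = 6 and β = 119 − 87 = 32.

Gamma(shape=6, rate=32)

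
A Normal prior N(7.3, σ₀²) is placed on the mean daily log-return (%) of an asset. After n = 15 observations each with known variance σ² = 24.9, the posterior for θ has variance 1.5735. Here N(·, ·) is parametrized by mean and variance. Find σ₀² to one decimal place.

For the Normal–Normal model with known σ², precisions add: τ_n = τ₀ + n/σ².
So 1/σ₀² = 1/1.5735 − 15/24.9 = 0.635526 − 0.602410 = 0.033116.
Hence σ₀² = 1/0.033116 ≈ 30.2.

σ₀² = 30.2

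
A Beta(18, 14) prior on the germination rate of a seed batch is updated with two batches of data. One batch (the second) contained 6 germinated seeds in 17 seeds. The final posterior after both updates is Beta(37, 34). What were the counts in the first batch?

Because Beta–binomial updating is additive in the counts, the combined data contributed (α_post−α_prior, β_post−β_prior) successes and failures.
Total across both batches: 37−18=19 germinated seeds, 34−14=20 non-germinating seeds.
Subtract the second batch: 19−6=13 germinated seeds and 20−11=9 non-germinating seeds.

13 germinated seeds and 9 non-germinating seeds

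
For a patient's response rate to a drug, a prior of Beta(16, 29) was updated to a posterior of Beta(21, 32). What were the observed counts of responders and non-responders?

5 responders and 3 non-responders

A Beta(a, b) prior with s successes and f failures in binomial data gives a Beta(a+s, b+f) posterior.
So s = 21 − 16 = 5 and f = 32 − 29 = 3.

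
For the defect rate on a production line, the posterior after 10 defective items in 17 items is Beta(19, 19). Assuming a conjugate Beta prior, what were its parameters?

A Beta(α, β) prior with s successes and f failures in binomial data gives a Beta(α+s, β+f) posterior.
So α = 19 − 10 = 9 and β = 19 − 7 = 12.

Beta(9, 12)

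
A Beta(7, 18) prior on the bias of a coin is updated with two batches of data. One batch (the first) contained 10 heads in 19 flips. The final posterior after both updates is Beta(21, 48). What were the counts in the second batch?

4 heads and 21 tails

Sequential conjugate updates are equivalent to a single update on the pooled data, so total successes = posterior α − prior α and total failures = posterior β − prior β.
Total across both batches: 21−7=14 heads, 48−18=30 tails.
Subtract the first batch: 14−10=4 heads and 30−9=21 tails.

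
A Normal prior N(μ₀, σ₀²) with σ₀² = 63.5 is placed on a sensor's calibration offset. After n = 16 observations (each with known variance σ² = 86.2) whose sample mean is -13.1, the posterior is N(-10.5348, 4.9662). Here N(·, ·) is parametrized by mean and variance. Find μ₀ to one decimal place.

μ₀ = 19.7

The posterior mean is a precision-weighted average: μ_n = (τ₀μ₀ + τ_data·x̄)/(τ₀+τ_data), with τ₀=1/σ₀² and τ_data=n/σ².
Here τ₀ = 1/63.5 = 0.015748 and τ_data = 16/86.2 = 0.185615, so τ_n = 0.201363.
Rearranging for μ₀: μ₀ = (μ_n·τ_n − τ_data·x̄)/τ₀ = (-10.5348·0.201363 − 0.185615·-13.1) / 0.015748 = 0.310238/0.015748 ≈ 19.7.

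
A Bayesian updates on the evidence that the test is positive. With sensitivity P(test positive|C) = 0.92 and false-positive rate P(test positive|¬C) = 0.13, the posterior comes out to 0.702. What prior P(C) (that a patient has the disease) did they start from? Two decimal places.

In odds form, posterior odds = prior odds × likelihood ratio, so prior odds = posterior odds ÷ LR.
Posterior odds = 0.702/(1−0.702) = 2.3557. LR = 0.92/0.13 = 7.0769.
Prior odds = 2.3557/7.0769 = 0.3329, so P(C) = 0.3329/(1+0.3329) ≈ 0.25.

P(C) = 0.25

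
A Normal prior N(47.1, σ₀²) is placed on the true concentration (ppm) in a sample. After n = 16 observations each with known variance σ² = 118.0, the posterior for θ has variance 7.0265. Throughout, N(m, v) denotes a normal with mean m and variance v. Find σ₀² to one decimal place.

Posterior precision equals prior precision plus data precision: 1/σ_n² = 1/σ₀² + n/σ².
So 1/σ₀² = 1/7.0265 − 16/118.0 = 0.142318 − 0.135593 = 0.006725.
Hence σ₀² = 1/0.006725 ≈ 148.7.

σ₀² = 148.7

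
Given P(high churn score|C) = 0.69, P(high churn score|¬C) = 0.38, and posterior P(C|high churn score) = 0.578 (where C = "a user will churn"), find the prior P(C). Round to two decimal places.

Bayes' rule in odds form gives O(C|E) = O(C)·[P(E|C)/P(E|¬C)], hence O(C) = O(C|E)/LR.
Posterior odds = 0.578/(1−0.578) = 1.3697. LR = 0.69/0.38 = 1.8158.
Prior odds = 1.3697/1.8158 = 0.7543, so P(C) = 0.7543/(1+0.7543) ≈ 0.43.

P(C) = 0.43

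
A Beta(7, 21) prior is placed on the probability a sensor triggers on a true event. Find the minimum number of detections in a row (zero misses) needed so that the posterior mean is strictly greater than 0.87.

k = 134

After k detections and 0 misses the posterior is Beta(7+k, 21), with mean (7+k)/(7+21+k).
Set (7+k)/(28+k) > 0.87 and solve: k > (0.87·28 − 7)/(1 − 0.87) = 133.538.
The smallest integer exceeding 133.538 is 134.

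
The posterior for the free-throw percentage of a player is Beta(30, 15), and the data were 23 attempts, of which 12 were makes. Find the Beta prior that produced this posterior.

Beta(18, 4)

Beta is conjugate to the binomial likelihood: posterior = Beta(a+s, b+f).
So a = 30 − 12 = 18 and b = 15 − 11 = 4.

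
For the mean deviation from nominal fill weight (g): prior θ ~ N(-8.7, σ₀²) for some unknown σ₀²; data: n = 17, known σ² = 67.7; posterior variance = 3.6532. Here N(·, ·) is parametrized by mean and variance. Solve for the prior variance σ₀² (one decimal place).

Posterior precision equals prior precision plus data precision: 1/σ_n² = 1/σ₀² + n/σ².
So 1/σ₀² = 1/3.6532 − 17/67.7 = 0.273733 − 0.251108 = 0.022625.
Hence σ₀² = 1/0.022625 ≈ 44.2.

σ₀² = 44.2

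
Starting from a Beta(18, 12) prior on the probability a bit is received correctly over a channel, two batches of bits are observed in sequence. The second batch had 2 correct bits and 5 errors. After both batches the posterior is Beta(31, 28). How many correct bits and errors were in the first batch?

11 correct bits and 11 errors

Sequential conjugate updates are equivalent to a single update on the pooled data, so total successes = posterior α − prior α and total failures = posterior β − prior β.
Total across both batches: 31−18=13 correct bits, 28−12=16 errors.
Subtract the second batch: 13−2=11 correct bits and 16−5=11 errors.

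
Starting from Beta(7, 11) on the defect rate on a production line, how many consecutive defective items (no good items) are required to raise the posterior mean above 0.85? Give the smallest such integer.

k = 56

After k defective items and 0 good items the posterior is Beta(7+k, 11), with mean (7+k)/(7+11+k).
Set (7+k)/(18+k) > 0.85 and solve: k > (0.85·18 − 7)/(1 − 0.85) = 55.333.
The smallest integer exceeding 55.333 is 56.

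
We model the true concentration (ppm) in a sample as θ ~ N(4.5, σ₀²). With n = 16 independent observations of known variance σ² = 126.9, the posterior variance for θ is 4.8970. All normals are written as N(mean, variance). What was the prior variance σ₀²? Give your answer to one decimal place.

Posterior precision equals prior precision plus data precision: 1/σ_n² = 1/σ₀² + n/σ².
So 1/σ₀² = 1/4.8970 − 16/126.9 = 0.204207 − 0.126084 = 0.078123.
Hence σ₀² = 1/0.078123 ≈ 12.8.

σ₀² = 12.8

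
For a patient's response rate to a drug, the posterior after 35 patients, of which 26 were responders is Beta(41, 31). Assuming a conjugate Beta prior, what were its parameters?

Under Beta–binomial conjugacy the posterior parameters are (a+s, b+f).
Subtract the data counts: 41−26=15, 31−9=22.

Beta(15, 22)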